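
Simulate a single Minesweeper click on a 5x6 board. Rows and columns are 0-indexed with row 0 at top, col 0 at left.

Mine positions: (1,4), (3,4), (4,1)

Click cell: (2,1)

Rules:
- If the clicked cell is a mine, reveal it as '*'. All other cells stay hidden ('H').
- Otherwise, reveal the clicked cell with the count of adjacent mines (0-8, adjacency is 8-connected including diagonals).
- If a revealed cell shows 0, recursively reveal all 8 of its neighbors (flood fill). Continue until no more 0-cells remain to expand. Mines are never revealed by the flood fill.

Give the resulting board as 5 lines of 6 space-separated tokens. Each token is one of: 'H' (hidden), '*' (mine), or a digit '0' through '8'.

0 0 0 1 H H
0 0 0 1 H H
0 0 0 2 H H
1 1 1 1 H H
H H H H H H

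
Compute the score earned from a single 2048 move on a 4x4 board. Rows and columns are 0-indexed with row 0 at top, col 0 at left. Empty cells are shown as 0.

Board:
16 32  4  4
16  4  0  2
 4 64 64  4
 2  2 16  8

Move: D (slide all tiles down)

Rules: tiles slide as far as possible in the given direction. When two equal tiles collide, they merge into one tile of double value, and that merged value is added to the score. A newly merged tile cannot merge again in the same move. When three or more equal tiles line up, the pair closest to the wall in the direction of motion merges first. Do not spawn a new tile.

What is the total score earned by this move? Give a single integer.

Answer: 32

Derivation:
Slide down:
col 0: [16, 16, 4, 2] -> [0, 32, 4, 2]  score +32 (running 32)
col 1: [32, 4, 64, 2] -> [32, 4, 64, 2]  score +0 (running 32)
col 2: [4, 0, 64, 16] -> [0, 4, 64, 16]  score +0 (running 32)
col 3: [4, 2, 4, 8] -> [4, 2, 4, 8]  score +0 (running 32)
Board after move:
 0 32  0  4
32  4  4  2
 4 64 64  4
 2  2 16  8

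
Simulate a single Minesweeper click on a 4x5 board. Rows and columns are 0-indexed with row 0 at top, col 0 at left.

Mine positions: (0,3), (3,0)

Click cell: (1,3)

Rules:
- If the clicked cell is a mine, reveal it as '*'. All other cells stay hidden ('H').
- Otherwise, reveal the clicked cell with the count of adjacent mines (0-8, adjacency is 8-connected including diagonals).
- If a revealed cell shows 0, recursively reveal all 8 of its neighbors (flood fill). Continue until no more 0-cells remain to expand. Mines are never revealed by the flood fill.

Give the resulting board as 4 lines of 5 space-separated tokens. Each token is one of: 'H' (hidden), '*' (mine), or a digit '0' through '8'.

H H H H H
H H H 1 H
H H H H H
H H H H H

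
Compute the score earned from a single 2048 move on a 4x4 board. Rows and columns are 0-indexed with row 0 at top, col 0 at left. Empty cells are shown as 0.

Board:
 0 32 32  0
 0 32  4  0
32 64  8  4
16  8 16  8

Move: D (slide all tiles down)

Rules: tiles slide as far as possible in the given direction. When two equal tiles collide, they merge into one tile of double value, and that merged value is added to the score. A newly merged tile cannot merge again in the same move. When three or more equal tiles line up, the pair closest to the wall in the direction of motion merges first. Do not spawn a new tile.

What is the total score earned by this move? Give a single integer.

Answer: 64

Derivation:
Slide down:
col 0: [0, 0, 32, 16] -> [0, 0, 32, 16]  score +0 (running 0)
col 1: [32, 32, 64, 8] -> [0, 64, 64, 8]  score +64 (running 64)
col 2: [32, 4, 8, 16] -> [32, 4, 8, 16]  score +0 (running 64)
col 3: [0, 0, 4, 8] -> [0, 0, 4, 8]  score +0 (running 64)
Board after move:
 0  0 32  0
 0 64  4  0
32 64  8  4
16  8 16  8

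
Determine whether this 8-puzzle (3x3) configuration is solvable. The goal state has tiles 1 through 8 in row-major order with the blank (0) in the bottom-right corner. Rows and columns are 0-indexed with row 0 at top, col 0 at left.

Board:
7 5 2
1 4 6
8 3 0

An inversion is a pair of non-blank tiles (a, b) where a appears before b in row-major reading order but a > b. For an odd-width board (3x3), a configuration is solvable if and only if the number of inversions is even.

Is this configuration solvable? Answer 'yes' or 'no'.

Inversions (pairs i<j in row-major order where tile[i] > tile[j] > 0): 14
14 is even, so the puzzle is solvable.

Answer: yes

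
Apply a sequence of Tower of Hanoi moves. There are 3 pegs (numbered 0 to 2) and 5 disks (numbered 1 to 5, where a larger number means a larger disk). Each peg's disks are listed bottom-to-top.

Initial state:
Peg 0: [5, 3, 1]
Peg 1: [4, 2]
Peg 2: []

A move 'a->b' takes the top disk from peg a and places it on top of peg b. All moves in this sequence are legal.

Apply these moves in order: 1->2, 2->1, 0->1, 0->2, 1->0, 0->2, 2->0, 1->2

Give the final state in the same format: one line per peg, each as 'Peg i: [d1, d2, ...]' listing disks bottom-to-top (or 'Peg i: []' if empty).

Answer: Peg 0: [5, 1]
Peg 1: [4]
Peg 2: [3, 2]

Derivation:
After move 1 (1->2):
Peg 0: [5, 3, 1]
Peg 1: [4]
Peg 2: [2]

After move 2 (2->1):
Peg 0: [5, 3, 1]
Peg 1: [4, 2]
Peg 2: []

After move 3 (0->1):
Peg 0: [5, 3]
Peg 1: [4, 2, 1]
Peg 2: []

After move 4 (0->2):
Peg 0: [5]
Peg 1: [4, 2, 1]
Peg 2: [3]

After move 5 (1->0):
Peg 0: [5, 1]
Peg 1: [4, 2]
Peg 2: [3]

After move 6 (0->2):
Peg 0: [5]
Peg 1: [4, 2]
Peg 2: [3, 1]

After move 7 (2->0):
Peg 0: [5, 1]
Peg 1: [4, 2]
Peg 2: [3]

After move 8 (1->2):
Peg 0: [5, 1]
Peg 1: [4]
Peg 2: [3, 2]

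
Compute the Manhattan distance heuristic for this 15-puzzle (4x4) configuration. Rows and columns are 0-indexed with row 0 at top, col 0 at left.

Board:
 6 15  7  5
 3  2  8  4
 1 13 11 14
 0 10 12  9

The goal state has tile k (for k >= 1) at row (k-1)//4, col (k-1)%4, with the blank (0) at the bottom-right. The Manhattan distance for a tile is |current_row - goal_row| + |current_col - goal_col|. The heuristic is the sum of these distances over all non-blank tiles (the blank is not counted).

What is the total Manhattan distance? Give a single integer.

Tile 6: (0,0)->(1,1) = 2
Tile 15: (0,1)->(3,2) = 4
Tile 7: (0,2)->(1,2) = 1
Tile 5: (0,3)->(1,0) = 4
Tile 3: (1,0)->(0,2) = 3
Tile 2: (1,1)->(0,1) = 1
Tile 8: (1,2)->(1,3) = 1
Tile 4: (1,3)->(0,3) = 1
Tile 1: (2,0)->(0,0) = 2
Tile 13: (2,1)->(3,0) = 2
Tile 11: (2,2)->(2,2) = 0
Tile 14: (2,3)->(3,1) = 3
Tile 10: (3,1)->(2,1) = 1
Tile 12: (3,2)->(2,3) = 2
Tile 9: (3,3)->(2,0) = 4
Sum: 2 + 4 + 1 + 4 + 3 + 1 + 1 + 1 + 2 + 2 + 0 + 3 + 1 + 2 + 4 = 31

Answer: 31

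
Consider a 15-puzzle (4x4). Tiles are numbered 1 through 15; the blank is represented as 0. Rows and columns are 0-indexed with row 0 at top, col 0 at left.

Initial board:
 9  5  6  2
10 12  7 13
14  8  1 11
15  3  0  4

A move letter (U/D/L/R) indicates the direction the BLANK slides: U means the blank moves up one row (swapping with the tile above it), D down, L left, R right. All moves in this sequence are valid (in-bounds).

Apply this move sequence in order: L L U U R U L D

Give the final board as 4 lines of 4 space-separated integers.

After move 1 (L):
 9  5  6  2
10 12  7 13
14  8  1 11
15  0  3  4

After move 2 (L):
 9  5  6  2
10 12  7 13
14  8  1 11
 0 15  3  4

After move 3 (U):
 9  5  6  2
10 12  7 13
 0  8  1 11
14 15  3  4

After move 4 (U):
 9  5  6  2
 0 12  7 13
10  8  1 11
14 15  3  4

After move 5 (R):
 9  5  6  2
12  0  7 13
10  8  1 11
14 15  3  4

After move 6 (U):
 9  0  6  2
12  5  7 13
10  8  1 11
14 15  3  4

After move 7 (L):
 0  9  6  2
12  5  7 13
10  8  1 11
14 15  3  4

After move 8 (D):
12  9  6  2
 0  5  7 13
10  8  1 11
14 15  3  4

Answer: 12  9  6  2
 0  5  7 13
10  8  1 11
14 15  3  4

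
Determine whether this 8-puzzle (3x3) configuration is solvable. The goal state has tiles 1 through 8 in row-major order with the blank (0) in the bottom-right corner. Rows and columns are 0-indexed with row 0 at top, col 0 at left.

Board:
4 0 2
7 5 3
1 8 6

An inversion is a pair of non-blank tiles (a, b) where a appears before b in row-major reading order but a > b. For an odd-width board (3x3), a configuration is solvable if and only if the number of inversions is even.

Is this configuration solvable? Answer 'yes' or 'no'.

Inversions (pairs i<j in row-major order where tile[i] > tile[j] > 0): 12
12 is even, so the puzzle is solvable.

Answer: yes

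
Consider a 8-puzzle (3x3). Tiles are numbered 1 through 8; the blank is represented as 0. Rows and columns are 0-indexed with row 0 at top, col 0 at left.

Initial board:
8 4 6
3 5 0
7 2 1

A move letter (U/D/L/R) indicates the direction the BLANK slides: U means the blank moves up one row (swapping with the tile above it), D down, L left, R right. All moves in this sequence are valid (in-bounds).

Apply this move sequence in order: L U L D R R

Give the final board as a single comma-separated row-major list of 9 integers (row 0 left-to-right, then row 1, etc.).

Answer: 3, 8, 6, 4, 5, 0, 7, 2, 1

Derivation:
After move 1 (L):
8 4 6
3 0 5
7 2 1

After move 2 (U):
8 0 6
3 4 5
7 2 1

After move 3 (L):
0 8 6
3 4 5
7 2 1

After move 4 (D):
3 8 6
0 4 5
7 2 1

After move 5 (R):
3 8 6
4 0 5
7 2 1

After move 6 (R):
3 8 6
4 5 0
7 2 1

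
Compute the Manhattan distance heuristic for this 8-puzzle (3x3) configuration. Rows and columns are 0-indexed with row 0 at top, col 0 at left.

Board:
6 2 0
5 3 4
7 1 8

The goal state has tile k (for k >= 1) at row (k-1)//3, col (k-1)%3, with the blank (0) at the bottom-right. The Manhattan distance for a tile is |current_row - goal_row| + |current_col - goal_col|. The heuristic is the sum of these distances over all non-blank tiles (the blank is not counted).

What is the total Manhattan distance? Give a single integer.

Tile 6: (0,0)->(1,2) = 3
Tile 2: (0,1)->(0,1) = 0
Tile 5: (1,0)->(1,1) = 1
Tile 3: (1,1)->(0,2) = 2
Tile 4: (1,2)->(1,0) = 2
Tile 7: (2,0)->(2,0) = 0
Tile 1: (2,1)->(0,0) = 3
Tile 8: (2,2)->(2,1) = 1
Sum: 3 + 0 + 1 + 2 + 2 + 0 + 3 + 1 = 12

Answer: 12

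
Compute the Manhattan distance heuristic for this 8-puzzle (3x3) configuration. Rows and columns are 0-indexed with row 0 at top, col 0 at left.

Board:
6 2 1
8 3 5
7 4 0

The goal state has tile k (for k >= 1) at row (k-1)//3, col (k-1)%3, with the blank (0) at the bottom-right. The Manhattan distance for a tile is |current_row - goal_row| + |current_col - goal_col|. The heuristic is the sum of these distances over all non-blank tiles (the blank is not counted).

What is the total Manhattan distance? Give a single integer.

Tile 6: at (0,0), goal (1,2), distance |0-1|+|0-2| = 3
Tile 2: at (0,1), goal (0,1), distance |0-0|+|1-1| = 0
Tile 1: at (0,2), goal (0,0), distance |0-0|+|2-0| = 2
Tile 8: at (1,0), goal (2,1), distance |1-2|+|0-1| = 2
Tile 3: at (1,1), goal (0,2), distance |1-0|+|1-2| = 2
Tile 5: at (1,2), goal (1,1), distance |1-1|+|2-1| = 1
Tile 7: at (2,0), goal (2,0), distance |2-2|+|0-0| = 0
Tile 4: at (2,1), goal (1,0), distance |2-1|+|1-0| = 2
Sum: 3 + 0 + 2 + 2 + 2 + 1 + 0 + 2 = 12

Answer: 12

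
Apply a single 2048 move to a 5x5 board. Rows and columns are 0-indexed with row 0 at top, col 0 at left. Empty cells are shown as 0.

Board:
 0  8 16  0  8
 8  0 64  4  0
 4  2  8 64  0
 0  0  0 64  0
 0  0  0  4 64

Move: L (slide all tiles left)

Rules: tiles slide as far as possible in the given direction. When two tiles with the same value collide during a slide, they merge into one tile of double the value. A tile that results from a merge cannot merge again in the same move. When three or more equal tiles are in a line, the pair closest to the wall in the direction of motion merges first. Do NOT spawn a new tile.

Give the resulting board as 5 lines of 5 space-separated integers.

Slide left:
row 0: [0, 8, 16, 0, 8] -> [8, 16, 8, 0, 0]
row 1: [8, 0, 64, 4, 0] -> [8, 64, 4, 0, 0]
row 2: [4, 2, 8, 64, 0] -> [4, 2, 8, 64, 0]
row 3: [0, 0, 0, 64, 0] -> [64, 0, 0, 0, 0]
row 4: [0, 0, 0, 4, 64] -> [4, 64, 0, 0, 0]

Answer:  8 16  8  0  0
 8 64  4  0  0
 4  2  8 64  0
64  0  0  0  0
 4 64  0  0  0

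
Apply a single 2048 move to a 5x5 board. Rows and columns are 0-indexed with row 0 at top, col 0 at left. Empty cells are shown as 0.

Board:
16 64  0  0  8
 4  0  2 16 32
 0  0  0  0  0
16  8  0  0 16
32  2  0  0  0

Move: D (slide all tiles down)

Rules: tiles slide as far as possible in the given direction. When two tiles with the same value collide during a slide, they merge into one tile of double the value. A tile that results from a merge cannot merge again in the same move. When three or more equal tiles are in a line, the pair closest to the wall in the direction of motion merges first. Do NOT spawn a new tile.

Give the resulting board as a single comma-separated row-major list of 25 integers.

Answer: 0, 0, 0, 0, 0, 16, 0, 0, 0, 0, 4, 64, 0, 0, 8, 16, 8, 0, 0, 32, 32, 2, 2, 16, 16

Derivation:
Slide down:
col 0: [16, 4, 0, 16, 32] -> [0, 16, 4, 16, 32]
col 1: [64, 0, 0, 8, 2] -> [0, 0, 64, 8, 2]
col 2: [0, 2, 0, 0, 0] -> [0, 0, 0, 0, 2]
col 3: [0, 16, 0, 0, 0] -> [0, 0, 0, 0, 16]
col 4: [8, 32, 0, 16, 0] -> [0, 0, 8, 32, 16]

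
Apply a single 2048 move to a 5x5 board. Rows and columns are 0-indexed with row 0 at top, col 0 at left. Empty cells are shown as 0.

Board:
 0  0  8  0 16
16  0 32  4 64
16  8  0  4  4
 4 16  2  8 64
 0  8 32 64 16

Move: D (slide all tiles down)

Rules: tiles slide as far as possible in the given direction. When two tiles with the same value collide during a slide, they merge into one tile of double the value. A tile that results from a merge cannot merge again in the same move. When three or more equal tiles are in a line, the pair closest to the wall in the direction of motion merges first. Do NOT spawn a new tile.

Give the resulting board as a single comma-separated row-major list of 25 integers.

Answer: 0, 0, 0, 0, 16, 0, 0, 8, 0, 64, 0, 8, 32, 8, 4, 32, 16, 2, 8, 64, 4, 8, 32, 64, 16

Derivation:
Slide down:
col 0: [0, 16, 16, 4, 0] -> [0, 0, 0, 32, 4]
col 1: [0, 0, 8, 16, 8] -> [0, 0, 8, 16, 8]
col 2: [8, 32, 0, 2, 32] -> [0, 8, 32, 2, 32]
col 3: [0, 4, 4, 8, 64] -> [0, 0, 8, 8, 64]
col 4: [16, 64, 4, 64, 16] -> [16, 64, 4, 64, 16]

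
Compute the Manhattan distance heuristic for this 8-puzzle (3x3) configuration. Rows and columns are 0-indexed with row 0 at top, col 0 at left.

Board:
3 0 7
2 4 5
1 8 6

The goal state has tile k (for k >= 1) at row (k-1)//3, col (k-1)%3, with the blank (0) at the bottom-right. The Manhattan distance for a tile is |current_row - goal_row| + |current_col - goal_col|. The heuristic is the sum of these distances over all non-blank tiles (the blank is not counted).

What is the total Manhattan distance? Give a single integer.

Tile 3: (0,0)->(0,2) = 2
Tile 7: (0,2)->(2,0) = 4
Tile 2: (1,0)->(0,1) = 2
Tile 4: (1,1)->(1,0) = 1
Tile 5: (1,2)->(1,1) = 1
Tile 1: (2,0)->(0,0) = 2
Tile 8: (2,1)->(2,1) = 0
Tile 6: (2,2)->(1,2) = 1
Sum: 2 + 4 + 2 + 1 + 1 + 2 + 0 + 1 = 13

Answer: 13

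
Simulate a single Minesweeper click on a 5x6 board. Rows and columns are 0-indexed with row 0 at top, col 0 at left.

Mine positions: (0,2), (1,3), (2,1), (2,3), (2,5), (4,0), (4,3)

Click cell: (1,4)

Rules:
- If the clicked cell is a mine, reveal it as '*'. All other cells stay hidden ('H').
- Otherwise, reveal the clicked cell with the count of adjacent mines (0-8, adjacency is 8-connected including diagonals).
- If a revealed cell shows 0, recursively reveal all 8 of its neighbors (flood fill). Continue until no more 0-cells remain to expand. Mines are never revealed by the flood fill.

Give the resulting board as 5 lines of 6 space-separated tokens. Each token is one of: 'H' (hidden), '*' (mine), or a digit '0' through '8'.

H H H H H H
H H H H 3 H
H H H H H H
H H H H H H
H H H H H H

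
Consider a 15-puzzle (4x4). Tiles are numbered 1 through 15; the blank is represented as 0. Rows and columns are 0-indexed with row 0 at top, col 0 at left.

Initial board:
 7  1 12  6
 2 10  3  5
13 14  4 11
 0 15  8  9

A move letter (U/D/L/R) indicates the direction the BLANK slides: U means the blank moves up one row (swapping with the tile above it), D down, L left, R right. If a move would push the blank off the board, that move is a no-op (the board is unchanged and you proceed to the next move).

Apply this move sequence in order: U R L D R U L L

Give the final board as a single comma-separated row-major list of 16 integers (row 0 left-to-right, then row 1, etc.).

Answer: 7, 1, 12, 6, 2, 10, 3, 5, 0, 13, 4, 11, 15, 14, 8, 9

Derivation:
After move 1 (U):
 7  1 12  6
 2 10  3  5
 0 14  4 11
13 15  8  9

After move 2 (R):
 7  1 12  6
 2 10  3  5
14  0  4 11
13 15  8  9

After move 3 (L):
 7  1 12  6
 2 10  3  5
 0 14  4 11
13 15  8  9

After move 4 (D):
 7  1 12  6
 2 10  3  5
13 14  4 11
 0 15  8  9

After move 5 (R):
 7  1 12  6
 2 10  3  5
13 14  4 11
15  0  8  9

After move 6 (U):
 7  1 12  6
 2 10  3  5
13  0  4 11
15 14  8  9

After move 7 (L):
 7  1 12  6
 2 10  3  5
 0 13  4 11
15 14  8  9

After move 8 (L):
 7  1 12  6
 2 10  3  5
 0 13  4 11
15 14  8  9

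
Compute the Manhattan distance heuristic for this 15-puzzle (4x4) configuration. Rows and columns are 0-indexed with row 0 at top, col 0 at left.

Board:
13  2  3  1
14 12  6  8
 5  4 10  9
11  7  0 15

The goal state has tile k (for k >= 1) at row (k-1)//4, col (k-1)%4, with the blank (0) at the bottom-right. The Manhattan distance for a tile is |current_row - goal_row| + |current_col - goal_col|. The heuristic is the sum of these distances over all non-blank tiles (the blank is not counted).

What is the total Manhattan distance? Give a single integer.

Tile 13: at (0,0), goal (3,0), distance |0-3|+|0-0| = 3
Tile 2: at (0,1), goal (0,1), distance |0-0|+|1-1| = 0
Tile 3: at (0,2), goal (0,2), distance |0-0|+|2-2| = 0
Tile 1: at (0,3), goal (0,0), distance |0-0|+|3-0| = 3
Tile 14: at (1,0), goal (3,1), distance |1-3|+|0-1| = 3
Tile 12: at (1,1), goal (2,3), distance |1-2|+|1-3| = 3
Tile 6: at (1,2), goal (1,1), distance |1-1|+|2-1| = 1
Tile 8: at (1,3), goal (1,3), distance |1-1|+|3-3| = 0
Tile 5: at (2,0), goal (1,0), distance |2-1|+|0-0| = 1
Tile 4: at (2,1), goal (0,3), distance |2-0|+|1-3| = 4
Tile 10: at (2,2), goal (2,1), distance |2-2|+|2-1| = 1
Tile 9: at (2,3), goal (2,0), distance |2-2|+|3-0| = 3
Tile 11: at (3,0), goal (2,2), distance |3-2|+|0-2| = 3
Tile 7: at (3,1), goal (1,2), distance |3-1|+|1-2| = 3
Tile 15: at (3,3), goal (3,2), distance |3-3|+|3-2| = 1
Sum: 3 + 0 + 0 + 3 + 3 + 3 + 1 + 0 + 1 + 4 + 1 + 3 + 3 + 3 + 1 = 29

Answer: 29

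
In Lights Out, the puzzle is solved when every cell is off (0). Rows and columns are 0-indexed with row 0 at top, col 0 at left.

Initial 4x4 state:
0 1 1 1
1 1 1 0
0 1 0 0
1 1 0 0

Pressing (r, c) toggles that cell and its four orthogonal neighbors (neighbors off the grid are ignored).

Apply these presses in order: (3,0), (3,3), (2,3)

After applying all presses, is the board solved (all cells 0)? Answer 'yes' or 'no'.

After press 1 at (3,0):
0 1 1 1
1 1 1 0
1 1 0 0
0 0 0 0

After press 2 at (3,3):
0 1 1 1
1 1 1 0
1 1 0 1
0 0 1 1

After press 3 at (2,3):
0 1 1 1
1 1 1 1
1 1 1 0
0 0 1 0

Lights still on: 11

Answer: no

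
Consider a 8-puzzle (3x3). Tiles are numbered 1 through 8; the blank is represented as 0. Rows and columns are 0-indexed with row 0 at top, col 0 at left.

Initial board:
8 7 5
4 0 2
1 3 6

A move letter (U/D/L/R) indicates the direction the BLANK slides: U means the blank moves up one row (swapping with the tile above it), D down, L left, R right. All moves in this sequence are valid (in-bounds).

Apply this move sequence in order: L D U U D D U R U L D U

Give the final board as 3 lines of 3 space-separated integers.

After move 1 (L):
8 7 5
0 4 2
1 3 6

After move 2 (D):
8 7 5
1 4 2
0 3 6

After move 3 (U):
8 7 5
0 4 2
1 3 6

After move 4 (U):
0 7 5
8 4 2
1 3 6

After move 5 (D):
8 7 5
0 4 2
1 3 6

After move 6 (D):
8 7 5
1 4 2
0 3 6

After move 7 (U):
8 7 5
0 4 2
1 3 6

After move 8 (R):
8 7 5
4 0 2
1 3 6

After move 9 (U):
8 0 5
4 7 2
1 3 6

After move 10 (L):
0 8 5
4 7 2
1 3 6

After move 11 (D):
4 8 5
0 7 2
1 3 6

After move 12 (U):
0 8 5
4 7 2
1 3 6

Answer: 0 8 5
4 7 2
1 3 6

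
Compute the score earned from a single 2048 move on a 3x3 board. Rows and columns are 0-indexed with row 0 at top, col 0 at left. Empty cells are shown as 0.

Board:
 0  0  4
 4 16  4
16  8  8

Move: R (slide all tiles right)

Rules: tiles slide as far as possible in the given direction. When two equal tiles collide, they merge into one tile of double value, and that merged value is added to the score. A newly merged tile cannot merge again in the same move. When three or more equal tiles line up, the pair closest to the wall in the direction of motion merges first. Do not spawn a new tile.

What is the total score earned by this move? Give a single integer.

Slide right:
row 0: [0, 0, 4] -> [0, 0, 4]  score +0 (running 0)
row 1: [4, 16, 4] -> [4, 16, 4]  score +0 (running 0)
row 2: [16, 8, 8] -> [0, 16, 16]  score +16 (running 16)
Board after move:
 0  0  4
 4 16  4
 0 16 16

Answer: 16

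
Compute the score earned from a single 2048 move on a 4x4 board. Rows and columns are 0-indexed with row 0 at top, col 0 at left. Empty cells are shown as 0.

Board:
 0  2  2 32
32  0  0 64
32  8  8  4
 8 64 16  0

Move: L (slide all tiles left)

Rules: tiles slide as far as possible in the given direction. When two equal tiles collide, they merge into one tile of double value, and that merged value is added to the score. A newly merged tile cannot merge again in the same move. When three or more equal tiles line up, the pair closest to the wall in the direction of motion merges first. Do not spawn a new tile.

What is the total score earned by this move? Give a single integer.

Slide left:
row 0: [0, 2, 2, 32] -> [4, 32, 0, 0]  score +4 (running 4)
row 1: [32, 0, 0, 64] -> [32, 64, 0, 0]  score +0 (running 4)
row 2: [32, 8, 8, 4] -> [32, 16, 4, 0]  score +16 (running 20)
row 3: [8, 64, 16, 0] -> [8, 64, 16, 0]  score +0 (running 20)
Board after move:
 4 32  0  0
32 64  0  0
32 16  4  0
 8 64 16  0

Answer: 20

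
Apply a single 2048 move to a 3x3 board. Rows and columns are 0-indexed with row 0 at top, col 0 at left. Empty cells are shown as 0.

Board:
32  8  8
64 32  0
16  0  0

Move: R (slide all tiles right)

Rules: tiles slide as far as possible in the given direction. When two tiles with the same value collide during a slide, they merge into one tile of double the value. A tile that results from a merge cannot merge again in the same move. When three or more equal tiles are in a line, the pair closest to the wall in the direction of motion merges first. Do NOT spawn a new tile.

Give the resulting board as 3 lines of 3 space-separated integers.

Slide right:
row 0: [32, 8, 8] -> [0, 32, 16]
row 1: [64, 32, 0] -> [0, 64, 32]
row 2: [16, 0, 0] -> [0, 0, 16]

Answer:  0 32 16
 0 64 32
 0  0 16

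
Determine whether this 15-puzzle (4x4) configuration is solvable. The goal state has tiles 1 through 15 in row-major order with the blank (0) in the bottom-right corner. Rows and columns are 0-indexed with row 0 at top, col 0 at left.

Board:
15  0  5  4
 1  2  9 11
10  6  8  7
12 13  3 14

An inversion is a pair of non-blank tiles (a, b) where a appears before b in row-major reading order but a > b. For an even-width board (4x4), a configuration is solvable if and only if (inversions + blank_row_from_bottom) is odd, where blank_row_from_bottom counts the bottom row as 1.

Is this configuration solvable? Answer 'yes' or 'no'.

Answer: no

Derivation:
Inversions: 40
Blank is in row 0 (0-indexed from top), which is row 4 counting from the bottom (bottom = 1).
40 + 4 = 44, which is even, so the puzzle is not solvable.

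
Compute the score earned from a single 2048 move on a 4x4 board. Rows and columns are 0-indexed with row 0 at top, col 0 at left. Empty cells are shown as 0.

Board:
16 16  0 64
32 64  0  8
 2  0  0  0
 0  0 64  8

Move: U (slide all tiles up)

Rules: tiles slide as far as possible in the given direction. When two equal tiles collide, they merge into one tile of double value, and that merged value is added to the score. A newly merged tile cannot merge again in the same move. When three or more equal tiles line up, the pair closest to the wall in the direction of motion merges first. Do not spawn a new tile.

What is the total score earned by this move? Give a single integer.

Answer: 16

Derivation:
Slide up:
col 0: [16, 32, 2, 0] -> [16, 32, 2, 0]  score +0 (running 0)
col 1: [16, 64, 0, 0] -> [16, 64, 0, 0]  score +0 (running 0)
col 2: [0, 0, 0, 64] -> [64, 0, 0, 0]  score +0 (running 0)
col 3: [64, 8, 0, 8] -> [64, 16, 0, 0]  score +16 (running 16)
Board after move:
16 16 64 64
32 64  0 16
 2  0  0  0
 0  0  0  0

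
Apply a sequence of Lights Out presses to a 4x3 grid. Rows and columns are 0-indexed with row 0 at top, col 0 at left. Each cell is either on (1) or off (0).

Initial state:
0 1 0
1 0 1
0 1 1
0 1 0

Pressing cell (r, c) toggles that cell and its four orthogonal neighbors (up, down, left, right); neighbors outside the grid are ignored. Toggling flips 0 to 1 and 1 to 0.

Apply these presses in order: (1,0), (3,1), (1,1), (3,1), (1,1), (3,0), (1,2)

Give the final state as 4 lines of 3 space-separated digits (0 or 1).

Answer: 1 1 1
0 0 0
0 1 0
1 0 0

Derivation:
After press 1 at (1,0):
1 1 0
0 1 1
1 1 1
0 1 0

After press 2 at (3,1):
1 1 0
0 1 1
1 0 1
1 0 1

After press 3 at (1,1):
1 0 0
1 0 0
1 1 1
1 0 1

After press 4 at (3,1):
1 0 0
1 0 0
1 0 1
0 1 0

After press 5 at (1,1):
1 1 0
0 1 1
1 1 1
0 1 0

After press 6 at (3,0):
1 1 0
0 1 1
0 1 1
1 0 0

After press 7 at (1,2):
1 1 1
0 0 0
0 1 0
1 0 0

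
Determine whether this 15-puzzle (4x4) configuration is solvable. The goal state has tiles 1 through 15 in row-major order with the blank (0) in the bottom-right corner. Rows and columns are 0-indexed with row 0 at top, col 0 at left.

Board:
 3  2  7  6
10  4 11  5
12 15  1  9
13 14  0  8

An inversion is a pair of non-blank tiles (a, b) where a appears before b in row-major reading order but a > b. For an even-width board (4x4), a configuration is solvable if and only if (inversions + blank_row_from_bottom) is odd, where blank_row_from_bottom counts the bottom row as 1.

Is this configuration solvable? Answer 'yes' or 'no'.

Inversions: 32
Blank is in row 3 (0-indexed from top), which is row 1 counting from the bottom (bottom = 1).
32 + 1 = 33, which is odd, so the puzzle is solvable.

Answer: yes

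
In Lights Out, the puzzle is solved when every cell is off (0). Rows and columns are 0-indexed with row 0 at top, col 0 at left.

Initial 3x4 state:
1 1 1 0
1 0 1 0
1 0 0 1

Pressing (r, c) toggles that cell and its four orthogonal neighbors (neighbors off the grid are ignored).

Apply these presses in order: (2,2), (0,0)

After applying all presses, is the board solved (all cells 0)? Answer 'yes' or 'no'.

After press 1 at (2,2):
1 1 1 0
1 0 0 0
1 1 1 0

After press 2 at (0,0):
0 0 1 0
0 0 0 0
1 1 1 0

Lights still on: 4

Answer: no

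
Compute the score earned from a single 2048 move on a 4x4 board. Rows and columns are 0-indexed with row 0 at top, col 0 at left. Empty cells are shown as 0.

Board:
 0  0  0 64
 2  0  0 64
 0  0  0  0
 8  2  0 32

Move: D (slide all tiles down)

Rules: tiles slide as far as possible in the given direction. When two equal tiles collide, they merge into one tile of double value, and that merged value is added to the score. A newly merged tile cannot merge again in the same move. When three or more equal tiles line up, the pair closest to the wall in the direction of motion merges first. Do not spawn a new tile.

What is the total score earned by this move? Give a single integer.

Answer: 128

Derivation:
Slide down:
col 0: [0, 2, 0, 8] -> [0, 0, 2, 8]  score +0 (running 0)
col 1: [0, 0, 0, 2] -> [0, 0, 0, 2]  score +0 (running 0)
col 2: [0, 0, 0, 0] -> [0, 0, 0, 0]  score +0 (running 0)
col 3: [64, 64, 0, 32] -> [0, 0, 128, 32]  score +128 (running 128)
Board after move:
  0   0   0   0
  0   0   0   0
  2   0   0 128
  8   2   0  32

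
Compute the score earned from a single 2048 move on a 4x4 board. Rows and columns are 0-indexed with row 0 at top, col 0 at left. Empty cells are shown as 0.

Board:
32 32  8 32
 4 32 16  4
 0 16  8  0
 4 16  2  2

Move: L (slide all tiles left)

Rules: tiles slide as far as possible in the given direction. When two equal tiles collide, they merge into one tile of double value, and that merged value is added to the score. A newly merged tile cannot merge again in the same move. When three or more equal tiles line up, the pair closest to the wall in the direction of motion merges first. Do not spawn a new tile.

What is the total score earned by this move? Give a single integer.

Slide left:
row 0: [32, 32, 8, 32] -> [64, 8, 32, 0]  score +64 (running 64)
row 1: [4, 32, 16, 4] -> [4, 32, 16, 4]  score +0 (running 64)
row 2: [0, 16, 8, 0] -> [16, 8, 0, 0]  score +0 (running 64)
row 3: [4, 16, 2, 2] -> [4, 16, 4, 0]  score +4 (running 68)
Board after move:
64  8 32  0
 4 32 16  4
16  8  0  0
 4 16  4  0

Answer: 68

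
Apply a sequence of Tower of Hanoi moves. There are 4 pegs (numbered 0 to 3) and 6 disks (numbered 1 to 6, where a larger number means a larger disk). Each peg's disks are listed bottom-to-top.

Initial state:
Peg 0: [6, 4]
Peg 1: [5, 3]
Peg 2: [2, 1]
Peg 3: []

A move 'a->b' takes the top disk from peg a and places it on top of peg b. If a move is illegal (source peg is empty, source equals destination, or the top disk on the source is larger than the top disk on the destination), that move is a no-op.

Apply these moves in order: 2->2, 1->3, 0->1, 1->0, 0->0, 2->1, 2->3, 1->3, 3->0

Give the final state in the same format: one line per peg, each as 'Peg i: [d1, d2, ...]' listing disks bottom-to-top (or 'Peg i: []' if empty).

Answer: Peg 0: [6, 4, 1]
Peg 1: [5]
Peg 2: []
Peg 3: [3, 2]

Derivation:
After move 1 (2->2):
Peg 0: [6, 4]
Peg 1: [5, 3]
Peg 2: [2, 1]
Peg 3: []

After move 2 (1->3):
Peg 0: [6, 4]
Peg 1: [5]
Peg 2: [2, 1]
Peg 3: [3]

After move 3 (0->1):
Peg 0: [6]
Peg 1: [5, 4]
Peg 2: [2, 1]
Peg 3: [3]

After move 4 (1->0):
Peg 0: [6, 4]
Peg 1: [5]
Peg 2: [2, 1]
Peg 3: [3]

After move 5 (0->0):
Peg 0: [6, 4]
Peg 1: [5]
Peg 2: [2, 1]
Peg 3: [3]

After move 6 (2->1):
Peg 0: [6, 4]
Peg 1: [5, 1]
Peg 2: [2]
Peg 3: [3]

After move 7 (2->3):
Peg 0: [6, 4]
Peg 1: [5, 1]
Peg 2: []
Peg 3: [3, 2]

After move 8 (1->3):
Peg 0: [6, 4]
Peg 1: [5]
Peg 2: []
Peg 3: [3, 2, 1]

After move 9 (3->0):
Peg 0: [6, 4, 1]
Peg 1: [5]
Peg 2: []
Peg 3: [3, 2]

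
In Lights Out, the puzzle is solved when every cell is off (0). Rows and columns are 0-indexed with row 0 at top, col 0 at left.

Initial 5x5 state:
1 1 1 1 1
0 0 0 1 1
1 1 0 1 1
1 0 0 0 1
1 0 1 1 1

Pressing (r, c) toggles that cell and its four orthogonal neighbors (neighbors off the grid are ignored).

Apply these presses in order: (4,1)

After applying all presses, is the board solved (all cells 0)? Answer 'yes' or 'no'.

After press 1 at (4,1):
1 1 1 1 1
0 0 0 1 1
1 1 0 1 1
1 1 0 0 1
0 1 0 1 1

Lights still on: 17

Answer: no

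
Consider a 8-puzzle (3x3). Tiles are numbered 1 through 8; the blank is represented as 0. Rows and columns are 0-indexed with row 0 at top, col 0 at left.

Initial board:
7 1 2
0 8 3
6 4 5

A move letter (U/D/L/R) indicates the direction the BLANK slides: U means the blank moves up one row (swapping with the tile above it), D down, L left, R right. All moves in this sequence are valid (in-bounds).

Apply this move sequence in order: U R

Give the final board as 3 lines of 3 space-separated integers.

Answer: 1 0 2
7 8 3
6 4 5

Derivation:
After move 1 (U):
0 1 2
7 8 3
6 4 5

After move 2 (R):
1 0 2
7 8 3
6 4 5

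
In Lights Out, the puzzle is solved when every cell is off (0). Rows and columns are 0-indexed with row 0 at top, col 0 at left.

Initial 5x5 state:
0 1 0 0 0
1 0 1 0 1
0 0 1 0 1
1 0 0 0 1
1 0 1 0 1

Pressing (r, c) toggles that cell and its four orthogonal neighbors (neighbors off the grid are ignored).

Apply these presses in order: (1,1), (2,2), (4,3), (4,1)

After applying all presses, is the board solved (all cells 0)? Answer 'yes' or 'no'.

After press 1 at (1,1):
0 0 0 0 0
0 1 0 0 1
0 1 1 0 1
1 0 0 0 1
1 0 1 0 1

After press 2 at (2,2):
0 0 0 0 0
0 1 1 0 1
0 0 0 1 1
1 0 1 0 1
1 0 1 0 1

After press 3 at (4,3):
0 0 0 0 0
0 1 1 0 1
0 0 0 1 1
1 0 1 1 1
1 0 0 1 0

After press 4 at (4,1):
0 0 0 0 0
0 1 1 0 1
0 0 0 1 1
1 1 1 1 1
0 1 1 1 0

Lights still on: 13

Answer: no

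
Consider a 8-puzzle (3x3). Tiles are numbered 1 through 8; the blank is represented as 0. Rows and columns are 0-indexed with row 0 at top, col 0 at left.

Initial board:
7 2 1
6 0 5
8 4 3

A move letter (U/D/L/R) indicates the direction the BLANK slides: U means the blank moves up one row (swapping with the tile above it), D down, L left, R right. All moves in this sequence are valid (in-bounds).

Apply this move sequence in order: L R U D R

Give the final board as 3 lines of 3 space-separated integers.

Answer: 7 2 1
6 5 0
8 4 3

Derivation:
After move 1 (L):
7 2 1
0 6 5
8 4 3

After move 2 (R):
7 2 1
6 0 5
8 4 3

After move 3 (U):
7 0 1
6 2 5
8 4 3

After move 4 (D):
7 2 1
6 0 5
8 4 3

After move 5 (R):
7 2 1
6 5 0
8 4 3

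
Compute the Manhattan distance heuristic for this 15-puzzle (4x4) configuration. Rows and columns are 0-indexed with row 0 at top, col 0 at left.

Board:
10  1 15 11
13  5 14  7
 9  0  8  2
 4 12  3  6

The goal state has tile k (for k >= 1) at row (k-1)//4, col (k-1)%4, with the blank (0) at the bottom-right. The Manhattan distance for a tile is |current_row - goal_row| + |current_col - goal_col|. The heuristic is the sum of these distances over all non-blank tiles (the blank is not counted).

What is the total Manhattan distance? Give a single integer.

Tile 10: at (0,0), goal (2,1), distance |0-2|+|0-1| = 3
Tile 1: at (0,1), goal (0,0), distance |0-0|+|1-0| = 1
Tile 15: at (0,2), goal (3,2), distance |0-3|+|2-2| = 3
Tile 11: at (0,3), goal (2,2), distance |0-2|+|3-2| = 3
Tile 13: at (1,0), goal (3,0), distance |1-3|+|0-0| = 2
Tile 5: at (1,1), goal (1,0), distance |1-1|+|1-0| = 1
Tile 14: at (1,2), goal (3,1), distance |1-3|+|2-1| = 3
Tile 7: at (1,3), goal (1,2), distance |1-1|+|3-2| = 1
Tile 9: at (2,0), goal (2,0), distance |2-2|+|0-0| = 0
Tile 8: at (2,2), goal (1,3), distance |2-1|+|2-3| = 2
Tile 2: at (2,3), goal (0,1), distance |2-0|+|3-1| = 4
Tile 4: at (3,0), goal (0,3), distance |3-0|+|0-3| = 6
Tile 12: at (3,1), goal (2,3), distance |3-2|+|1-3| = 3
Tile 3: at (3,2), goal (0,2), distance |3-0|+|2-2| = 3
Tile 6: at (3,3), goal (1,1), distance |3-1|+|3-1| = 4
Sum: 3 + 1 + 3 + 3 + 2 + 1 + 3 + 1 + 0 + 2 + 4 + 6 + 3 + 3 + 4 = 39

Answer: 39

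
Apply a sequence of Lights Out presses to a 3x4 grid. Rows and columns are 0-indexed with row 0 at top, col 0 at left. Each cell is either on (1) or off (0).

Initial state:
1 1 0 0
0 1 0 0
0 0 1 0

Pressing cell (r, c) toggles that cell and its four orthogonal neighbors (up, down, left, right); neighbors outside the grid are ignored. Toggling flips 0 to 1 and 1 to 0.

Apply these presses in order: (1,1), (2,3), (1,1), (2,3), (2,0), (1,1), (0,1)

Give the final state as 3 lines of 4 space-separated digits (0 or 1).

Answer: 0 1 1 0
0 1 1 0
1 0 1 0

Derivation:
After press 1 at (1,1):
1 0 0 0
1 0 1 0
0 1 1 0

After press 2 at (2,3):
1 0 0 0
1 0 1 1
0 1 0 1

After press 3 at (1,1):
1 1 0 0
0 1 0 1
0 0 0 1

After press 4 at (2,3):
1 1 0 0
0 1 0 0
0 0 1 0

After press 5 at (2,0):
1 1 0 0
1 1 0 0
1 1 1 0

After press 6 at (1,1):
1 0 0 0
0 0 1 0
1 0 1 0

After press 7 at (0,1):
0 1 1 0
0 1 1 0
1 0 1 0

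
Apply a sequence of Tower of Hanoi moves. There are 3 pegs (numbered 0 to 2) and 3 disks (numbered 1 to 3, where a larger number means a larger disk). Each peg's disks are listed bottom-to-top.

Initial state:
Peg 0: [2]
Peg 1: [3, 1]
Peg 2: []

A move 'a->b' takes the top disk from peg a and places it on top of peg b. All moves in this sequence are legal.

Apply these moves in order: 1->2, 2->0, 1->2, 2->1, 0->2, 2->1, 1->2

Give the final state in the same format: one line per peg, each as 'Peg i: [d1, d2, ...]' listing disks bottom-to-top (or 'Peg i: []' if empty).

After move 1 (1->2):
Peg 0: [2]
Peg 1: [3]
Peg 2: [1]

After move 2 (2->0):
Peg 0: [2, 1]
Peg 1: [3]
Peg 2: []

After move 3 (1->2):
Peg 0: [2, 1]
Peg 1: []
Peg 2: [3]

After move 4 (2->1):
Peg 0: [2, 1]
Peg 1: [3]
Peg 2: []

After move 5 (0->2):
Peg 0: [2]
Peg 1: [3]
Peg 2: [1]

After move 6 (2->1):
Peg 0: [2]
Peg 1: [3, 1]
Peg 2: []

After move 7 (1->2):
Peg 0: [2]
Peg 1: [3]
Peg 2: [1]

Answer: Peg 0: [2]
Peg 1: [3]
Peg 2: [1]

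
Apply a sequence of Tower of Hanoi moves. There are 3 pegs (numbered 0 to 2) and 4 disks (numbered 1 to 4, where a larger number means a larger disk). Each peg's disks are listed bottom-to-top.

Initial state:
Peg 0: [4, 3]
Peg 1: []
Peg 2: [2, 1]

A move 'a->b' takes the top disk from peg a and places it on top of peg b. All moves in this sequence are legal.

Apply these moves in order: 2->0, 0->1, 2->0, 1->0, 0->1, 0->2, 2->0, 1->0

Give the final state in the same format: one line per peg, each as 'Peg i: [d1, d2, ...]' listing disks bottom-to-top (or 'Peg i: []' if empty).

Answer: Peg 0: [4, 3, 2, 1]
Peg 1: []
Peg 2: []

Derivation:
After move 1 (2->0):
Peg 0: [4, 3, 1]
Peg 1: []
Peg 2: [2]

After move 2 (0->1):
Peg 0: [4, 3]
Peg 1: [1]
Peg 2: [2]

After move 3 (2->0):
Peg 0: [4, 3, 2]
Peg 1: [1]
Peg 2: []

After move 4 (1->0):
Peg 0: [4, 3, 2, 1]
Peg 1: []
Peg 2: []

After move 5 (0->1):
Peg 0: [4, 3, 2]
Peg 1: [1]
Peg 2: []

After move 6 (0->2):
Peg 0: [4, 3]
Peg 1: [1]
Peg 2: [2]

After move 7 (2->0):
Peg 0: [4, 3, 2]
Peg 1: [1]
Peg 2: []

After move 8 (1->0):
Peg 0: [4, 3, 2, 1]
Peg 1: []
Peg 2: []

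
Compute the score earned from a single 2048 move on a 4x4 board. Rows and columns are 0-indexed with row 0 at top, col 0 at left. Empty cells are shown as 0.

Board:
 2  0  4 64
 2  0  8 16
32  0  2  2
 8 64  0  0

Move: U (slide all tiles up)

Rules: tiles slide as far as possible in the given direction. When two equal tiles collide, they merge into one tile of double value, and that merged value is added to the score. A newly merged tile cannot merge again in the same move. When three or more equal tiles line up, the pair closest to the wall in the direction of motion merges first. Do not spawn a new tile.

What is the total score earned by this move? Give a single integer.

Answer: 4

Derivation:
Slide up:
col 0: [2, 2, 32, 8] -> [4, 32, 8, 0]  score +4 (running 4)
col 1: [0, 0, 0, 64] -> [64, 0, 0, 0]  score +0 (running 4)
col 2: [4, 8, 2, 0] -> [4, 8, 2, 0]  score +0 (running 4)
col 3: [64, 16, 2, 0] -> [64, 16, 2, 0]  score +0 (running 4)
Board after move:
 4 64  4 64
32  0  8 16
 8  0  2  2
 0  0  0  0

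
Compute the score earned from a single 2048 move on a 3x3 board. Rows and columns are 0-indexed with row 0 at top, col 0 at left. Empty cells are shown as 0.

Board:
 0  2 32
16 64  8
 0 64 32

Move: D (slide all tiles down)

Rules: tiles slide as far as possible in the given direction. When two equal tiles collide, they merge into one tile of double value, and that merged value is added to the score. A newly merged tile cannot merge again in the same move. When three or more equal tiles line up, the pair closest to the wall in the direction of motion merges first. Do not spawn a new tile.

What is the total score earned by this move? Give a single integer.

Slide down:
col 0: [0, 16, 0] -> [0, 0, 16]  score +0 (running 0)
col 1: [2, 64, 64] -> [0, 2, 128]  score +128 (running 128)
col 2: [32, 8, 32] -> [32, 8, 32]  score +0 (running 128)
Board after move:
  0   0  32
  0   2   8
 16 128  32

Answer: 128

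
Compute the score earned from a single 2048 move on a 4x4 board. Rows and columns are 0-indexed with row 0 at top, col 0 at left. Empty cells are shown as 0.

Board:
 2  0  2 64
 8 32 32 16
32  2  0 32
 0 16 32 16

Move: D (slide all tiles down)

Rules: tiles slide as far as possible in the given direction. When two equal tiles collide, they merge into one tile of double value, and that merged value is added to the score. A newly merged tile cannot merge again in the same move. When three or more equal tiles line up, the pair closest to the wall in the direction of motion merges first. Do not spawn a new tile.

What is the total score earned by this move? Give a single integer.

Answer: 64

Derivation:
Slide down:
col 0: [2, 8, 32, 0] -> [0, 2, 8, 32]  score +0 (running 0)
col 1: [0, 32, 2, 16] -> [0, 32, 2, 16]  score +0 (running 0)
col 2: [2, 32, 0, 32] -> [0, 0, 2, 64]  score +64 (running 64)
col 3: [64, 16, 32, 16] -> [64, 16, 32, 16]  score +0 (running 64)
Board after move:
 0  0  0 64
 2 32  0 16
 8  2  2 32
32 16 64 16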